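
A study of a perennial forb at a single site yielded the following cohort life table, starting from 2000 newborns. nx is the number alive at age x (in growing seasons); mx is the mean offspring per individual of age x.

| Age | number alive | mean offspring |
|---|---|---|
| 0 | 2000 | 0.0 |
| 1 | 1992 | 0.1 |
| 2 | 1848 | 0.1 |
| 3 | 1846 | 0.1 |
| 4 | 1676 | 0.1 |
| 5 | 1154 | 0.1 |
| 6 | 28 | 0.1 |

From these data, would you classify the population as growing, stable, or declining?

lx = nx/n0 = nx/2000: 1, 0.996, 0.924, 0.923, 0.838, 0.577, 0.014
R0 = Σ lx·mx = 0 + 0.0996 + 0.0924 + 0.0923 + 0.0838 + 0.0577 + 0.0014 = 0.4272
R0 < 1, so the population is declining.

declining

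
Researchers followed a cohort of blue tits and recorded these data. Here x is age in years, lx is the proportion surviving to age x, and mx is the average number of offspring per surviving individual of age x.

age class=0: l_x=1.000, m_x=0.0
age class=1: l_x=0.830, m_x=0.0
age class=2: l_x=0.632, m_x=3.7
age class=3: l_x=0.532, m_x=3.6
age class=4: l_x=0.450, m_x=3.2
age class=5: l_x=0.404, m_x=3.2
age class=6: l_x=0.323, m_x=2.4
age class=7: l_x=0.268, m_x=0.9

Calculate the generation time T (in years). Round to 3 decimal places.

3.622

lx·mx: 0, 0, 2.3384, 1.9152, 1.44, 1.2928, 0.7752, 0.2412 → R0 = 8.0028
x·lx·mx: 0, 0, 4.6768, 5.7456, 5.76, 6.464, 4.6512, 1.6884 → Σ = 28.986
T = 28.986 / 8.0028 = 3.621982… → 3.622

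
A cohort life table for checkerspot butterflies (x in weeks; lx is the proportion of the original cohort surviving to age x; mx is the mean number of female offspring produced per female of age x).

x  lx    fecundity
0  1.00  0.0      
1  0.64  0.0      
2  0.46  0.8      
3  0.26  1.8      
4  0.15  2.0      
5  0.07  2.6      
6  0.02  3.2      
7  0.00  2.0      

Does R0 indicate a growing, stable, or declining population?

R0 = Σ lx·mx = 0 + 0 + 0.368 + 0.468 + 0.3 + 0.182 + 0.064 + 0 = 1.382
R0 > 1, so the population is growing.

growing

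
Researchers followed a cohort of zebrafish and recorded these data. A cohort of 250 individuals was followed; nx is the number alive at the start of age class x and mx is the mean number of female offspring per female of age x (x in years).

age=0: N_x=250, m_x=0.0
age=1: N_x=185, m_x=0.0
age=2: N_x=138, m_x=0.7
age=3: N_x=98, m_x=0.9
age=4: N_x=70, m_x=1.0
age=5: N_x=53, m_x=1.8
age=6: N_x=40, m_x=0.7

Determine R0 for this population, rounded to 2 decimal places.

1.51

lx = nx/n0 = nx/250: 1, 0.74, 0.552, 0.392, 0.28, 0.212, 0.16
lx·mx by age: 0, 0, 0.3864, 0.3528, 0.28, 0.3816, 0.112
R0 = Σ lx·mx = 1.5128 → 1.51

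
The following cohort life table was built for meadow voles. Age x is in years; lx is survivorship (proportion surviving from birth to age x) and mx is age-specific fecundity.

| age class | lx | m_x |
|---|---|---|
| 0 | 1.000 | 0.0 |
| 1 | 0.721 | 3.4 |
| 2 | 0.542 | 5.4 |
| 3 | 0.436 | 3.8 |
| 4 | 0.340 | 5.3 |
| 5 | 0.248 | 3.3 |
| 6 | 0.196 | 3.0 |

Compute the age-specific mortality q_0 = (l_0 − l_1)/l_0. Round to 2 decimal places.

q_0 = (l_0 − l_1) / l_0 = (1 − 0.721) / 1
     = 0.279 / 1 = 0.279 → 0.28

0.28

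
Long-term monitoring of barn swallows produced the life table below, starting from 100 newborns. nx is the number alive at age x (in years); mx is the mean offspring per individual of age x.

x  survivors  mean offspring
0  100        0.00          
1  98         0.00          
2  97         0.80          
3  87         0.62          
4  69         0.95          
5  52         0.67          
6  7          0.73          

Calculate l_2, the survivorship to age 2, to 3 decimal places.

0.970

l_2 = n_2/n_0 = 97/100 = 0.97 → 0.970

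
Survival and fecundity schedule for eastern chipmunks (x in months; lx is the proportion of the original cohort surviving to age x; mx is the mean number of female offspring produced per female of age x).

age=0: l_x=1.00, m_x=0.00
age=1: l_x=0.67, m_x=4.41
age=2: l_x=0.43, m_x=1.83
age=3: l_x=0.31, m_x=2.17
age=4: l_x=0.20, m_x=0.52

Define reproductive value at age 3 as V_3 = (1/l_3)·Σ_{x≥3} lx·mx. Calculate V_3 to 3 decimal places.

lx·mx for x ≥ 3: 0.6727, 0.104 → sum = 0.7767
V_3 = 0.7767 / l_3 = 0.7767 / 0.31 = 2.505484… → 2.505

2.505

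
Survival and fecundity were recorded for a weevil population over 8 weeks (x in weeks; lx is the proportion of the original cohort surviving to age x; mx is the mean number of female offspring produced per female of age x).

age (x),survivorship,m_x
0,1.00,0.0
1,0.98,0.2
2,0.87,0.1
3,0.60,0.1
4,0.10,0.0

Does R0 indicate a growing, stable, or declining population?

declining

R0 = Σ lx·mx = 0 + 0.196 + 0.087 + 0.06 + 0 = 0.343
R0 < 1, so the population is declining.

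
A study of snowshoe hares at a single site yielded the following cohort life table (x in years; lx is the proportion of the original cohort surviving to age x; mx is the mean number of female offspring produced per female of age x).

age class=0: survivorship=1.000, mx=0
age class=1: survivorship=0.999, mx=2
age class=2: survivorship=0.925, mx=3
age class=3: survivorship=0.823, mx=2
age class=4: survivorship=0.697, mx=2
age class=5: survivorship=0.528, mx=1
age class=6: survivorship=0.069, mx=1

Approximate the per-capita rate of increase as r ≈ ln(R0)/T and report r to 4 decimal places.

R0 = Σ lx·mx = 0 + 1.998 + 2.775 + 1.646 + 1.394 + 0.528 + 0.069 = 8.41
Σ x·lx·mx = 21.116; T = 21.116/8.41 = 2.51082…
r ≈ ln(R0)/T = ln(8.41)/2.51082… = 0.848098… → 0.8481

0.8481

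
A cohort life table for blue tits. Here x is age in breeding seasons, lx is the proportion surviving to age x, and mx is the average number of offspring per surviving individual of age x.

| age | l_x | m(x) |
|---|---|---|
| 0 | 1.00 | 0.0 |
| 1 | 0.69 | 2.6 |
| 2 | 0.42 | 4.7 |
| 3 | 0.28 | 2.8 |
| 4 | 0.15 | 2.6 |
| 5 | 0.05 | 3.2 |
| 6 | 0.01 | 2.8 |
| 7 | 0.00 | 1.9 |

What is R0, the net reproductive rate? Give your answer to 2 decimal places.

5.13

lx·mx by age: 0, 1.794, 1.974, 0.784, 0.39, 0.16, 0.028, 0
R0 = Σ lx·mx = 5.13 → 5.13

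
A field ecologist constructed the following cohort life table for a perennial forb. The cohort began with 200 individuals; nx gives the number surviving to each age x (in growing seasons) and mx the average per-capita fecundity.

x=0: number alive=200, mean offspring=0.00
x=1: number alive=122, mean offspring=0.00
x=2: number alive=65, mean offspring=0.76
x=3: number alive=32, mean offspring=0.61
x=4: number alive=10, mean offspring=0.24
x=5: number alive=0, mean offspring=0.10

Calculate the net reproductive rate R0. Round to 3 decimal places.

0.357

lx = nx/n0 = nx/200: 1, 0.61, 0.325, 0.16, 0.05, 0
lx·mx by age: 0, 0, 0.247, 0.0976, 0.012, 0
R0 = Σ lx·mx = 0.3566 → 0.357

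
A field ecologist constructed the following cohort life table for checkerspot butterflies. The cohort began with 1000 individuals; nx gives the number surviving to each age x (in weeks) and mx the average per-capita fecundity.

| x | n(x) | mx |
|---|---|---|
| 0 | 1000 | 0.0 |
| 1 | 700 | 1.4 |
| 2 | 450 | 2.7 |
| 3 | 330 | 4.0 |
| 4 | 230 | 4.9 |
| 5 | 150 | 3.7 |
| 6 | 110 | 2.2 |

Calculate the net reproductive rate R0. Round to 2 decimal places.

5.44

lx = nx/n0 = nx/1000: 1, 0.7, 0.45, 0.33, 0.23, 0.15, 0.11
lx·mx by age: 0, 0.98, 1.215, 1.32, 1.127, 0.555, 0.242
R0 = Σ lx·mx = 5.439 → 5.44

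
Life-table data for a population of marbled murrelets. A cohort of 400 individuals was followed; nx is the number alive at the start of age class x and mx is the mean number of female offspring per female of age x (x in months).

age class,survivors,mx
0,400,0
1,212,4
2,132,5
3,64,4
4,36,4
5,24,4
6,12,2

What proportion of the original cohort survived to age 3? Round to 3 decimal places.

l_3 = n_3/n_0 = 64/400 = 0.16 → 0.160

0.160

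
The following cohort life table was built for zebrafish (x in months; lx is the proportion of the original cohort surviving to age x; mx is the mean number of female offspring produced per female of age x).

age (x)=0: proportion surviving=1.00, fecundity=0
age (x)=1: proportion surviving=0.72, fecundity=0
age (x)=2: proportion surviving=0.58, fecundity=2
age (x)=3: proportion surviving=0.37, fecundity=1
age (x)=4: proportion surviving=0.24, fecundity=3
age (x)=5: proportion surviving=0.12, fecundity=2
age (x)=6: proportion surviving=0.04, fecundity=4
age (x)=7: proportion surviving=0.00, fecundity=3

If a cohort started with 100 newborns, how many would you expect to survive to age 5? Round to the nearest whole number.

12

Expected survivors = N0 · l_5 = 100 × 0.12 = 12 → 12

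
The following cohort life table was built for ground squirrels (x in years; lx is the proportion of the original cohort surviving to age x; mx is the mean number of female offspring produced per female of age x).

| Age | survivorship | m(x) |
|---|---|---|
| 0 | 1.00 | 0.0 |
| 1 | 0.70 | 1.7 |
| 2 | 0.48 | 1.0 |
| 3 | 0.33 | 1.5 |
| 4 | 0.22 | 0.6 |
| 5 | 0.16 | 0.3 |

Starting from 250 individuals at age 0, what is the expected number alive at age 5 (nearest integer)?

Expected survivors = N0 · l_5 = 250 × 0.16 = 40 → 40

40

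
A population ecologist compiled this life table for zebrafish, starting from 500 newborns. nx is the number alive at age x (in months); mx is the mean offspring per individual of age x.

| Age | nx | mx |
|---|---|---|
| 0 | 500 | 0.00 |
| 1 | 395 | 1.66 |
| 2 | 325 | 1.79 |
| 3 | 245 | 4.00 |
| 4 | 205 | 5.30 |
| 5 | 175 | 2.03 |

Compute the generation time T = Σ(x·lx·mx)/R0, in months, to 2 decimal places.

2.97

lx = nx/n0 = nx/500: 1, 0.79, 0.65, 0.49, 0.41, 0.35
lx·mx: 0, 1.3114, 1.1635, 1.96, 2.173, 0.7105 → R0 = 7.3184
x·lx·mx: 0, 1.3114, 2.327, 5.88, 8.692, 3.5525 → Σ = 21.7629
T = 21.7629 / 7.3184 = 2.973724… → 2.97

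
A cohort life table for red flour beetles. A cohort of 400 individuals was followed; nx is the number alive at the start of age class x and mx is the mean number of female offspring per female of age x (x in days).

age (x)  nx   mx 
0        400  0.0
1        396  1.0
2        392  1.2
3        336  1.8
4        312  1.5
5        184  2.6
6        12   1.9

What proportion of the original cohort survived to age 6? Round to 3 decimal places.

0.030

l_6 = n_6/n_0 = 12/400 = 0.03 → 0.030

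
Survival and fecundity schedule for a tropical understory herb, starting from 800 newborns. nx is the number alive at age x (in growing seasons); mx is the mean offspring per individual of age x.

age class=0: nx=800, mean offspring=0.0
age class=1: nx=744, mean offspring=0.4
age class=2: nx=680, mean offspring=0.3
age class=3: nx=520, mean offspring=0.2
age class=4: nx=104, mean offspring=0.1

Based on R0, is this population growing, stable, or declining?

lx = nx/n0 = nx/800: 1, 0.93, 0.85, 0.65, 0.13
R0 = Σ lx·mx = 0 + 0.372 + 0.255 + 0.13 + 0.013 = 0.77
R0 < 1, so the population is declining.

declining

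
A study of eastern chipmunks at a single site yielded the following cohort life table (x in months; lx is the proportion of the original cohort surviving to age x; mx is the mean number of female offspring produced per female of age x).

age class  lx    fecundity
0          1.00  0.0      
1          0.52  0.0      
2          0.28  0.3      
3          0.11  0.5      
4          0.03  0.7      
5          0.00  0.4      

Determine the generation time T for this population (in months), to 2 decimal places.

lx·mx: 0, 0, 0.084, 0.055, 0.021, 0 → R0 = 0.16
x·lx·mx: 0, 0, 0.168, 0.165, 0.084, 0 → Σ = 0.417
T = 0.417 / 0.16 = 2.60625 → 2.61

2.61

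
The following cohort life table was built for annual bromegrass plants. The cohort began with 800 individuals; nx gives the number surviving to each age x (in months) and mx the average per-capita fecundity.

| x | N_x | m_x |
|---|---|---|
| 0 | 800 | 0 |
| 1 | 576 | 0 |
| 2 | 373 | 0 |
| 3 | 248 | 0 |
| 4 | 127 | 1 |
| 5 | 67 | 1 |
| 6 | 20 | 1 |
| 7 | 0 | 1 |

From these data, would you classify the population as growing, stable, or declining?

lx = nx/n0 = nx/800: 1, 0.72, 0.46625, 0.31, 0.15875, 0.08375, 0.025, 0
R0 = Σ lx·mx = 0 + 0 + 0 + 0 + 0.15875 + 0.08375 + 0.025 + 0 = 0.2675
R0 < 1, so the population is declining.

declining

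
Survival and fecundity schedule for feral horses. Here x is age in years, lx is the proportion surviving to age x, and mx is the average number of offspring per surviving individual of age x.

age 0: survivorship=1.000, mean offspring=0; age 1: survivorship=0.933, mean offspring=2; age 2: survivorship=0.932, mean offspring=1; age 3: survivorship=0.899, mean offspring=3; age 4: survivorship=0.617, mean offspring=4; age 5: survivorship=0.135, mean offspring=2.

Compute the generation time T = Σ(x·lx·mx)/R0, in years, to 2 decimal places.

lx·mx: 0, 1.866, 0.932, 2.697, 2.468, 0.27 → R0 = 8.233
x·lx·mx: 0, 1.866, 1.864, 8.091, 9.872, 1.35 → Σ = 23.043
T = 23.043 / 8.233 = 2.798858… → 2.80

2.80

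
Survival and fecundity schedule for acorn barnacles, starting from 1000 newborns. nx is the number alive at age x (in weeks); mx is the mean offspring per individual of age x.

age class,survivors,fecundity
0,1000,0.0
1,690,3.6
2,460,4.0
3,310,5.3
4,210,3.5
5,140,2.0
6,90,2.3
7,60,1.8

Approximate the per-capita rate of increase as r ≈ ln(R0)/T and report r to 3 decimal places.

lx = nx/n0 = nx/1000: 1, 0.69, 0.46, 0.31, 0.21, 0.14, 0.09, 0.06
R0 = Σ lx·mx = 0 + 2.484 + 1.84 + 1.643 + 0.735 + 0.28 + 0.207 + 0.108 = 7.297
Σ x·lx·mx = 17.431; T = 17.431/7.297 = 2.38879…
r ≈ ln(R0)/T = ln(7.297)/2.38879… = 0.832… → 0.832

0.832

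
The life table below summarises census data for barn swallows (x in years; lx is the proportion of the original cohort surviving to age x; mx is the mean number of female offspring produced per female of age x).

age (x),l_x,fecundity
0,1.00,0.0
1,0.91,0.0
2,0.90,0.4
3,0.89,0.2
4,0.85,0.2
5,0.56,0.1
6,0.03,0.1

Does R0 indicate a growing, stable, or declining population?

declining

R0 = Σ lx·mx = 0 + 0 + 0.36 + 0.178 + 0.17 + 0.056 + 0.003 = 0.767
R0 < 1, so the population is declining.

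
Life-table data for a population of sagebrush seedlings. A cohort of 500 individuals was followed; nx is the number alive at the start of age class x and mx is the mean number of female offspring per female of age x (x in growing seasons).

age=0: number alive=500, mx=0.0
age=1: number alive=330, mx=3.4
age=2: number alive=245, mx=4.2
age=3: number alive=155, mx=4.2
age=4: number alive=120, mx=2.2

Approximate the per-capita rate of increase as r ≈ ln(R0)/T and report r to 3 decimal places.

0.898

lx = nx/n0 = nx/500: 1, 0.66, 0.49, 0.31, 0.24
R0 = Σ lx·mx = 0 + 2.244 + 2.058 + 1.302 + 0.528 = 6.132
Σ x·lx·mx = 12.378; T = 12.378/6.132 = 2.01859…
r ≈ ln(R0)/T = ln(6.132)/2.01859… = 0.89841… → 0.898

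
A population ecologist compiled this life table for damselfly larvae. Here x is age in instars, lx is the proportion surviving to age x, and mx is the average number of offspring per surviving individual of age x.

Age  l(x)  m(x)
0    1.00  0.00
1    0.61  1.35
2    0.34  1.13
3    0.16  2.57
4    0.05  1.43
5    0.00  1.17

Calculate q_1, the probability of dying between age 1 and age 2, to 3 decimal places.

0.443

q_1 = (l_1 − l_2) / l_1 = (0.61 − 0.34) / 0.61
     = 0.27 / 0.61 = 0.442623… → 0.443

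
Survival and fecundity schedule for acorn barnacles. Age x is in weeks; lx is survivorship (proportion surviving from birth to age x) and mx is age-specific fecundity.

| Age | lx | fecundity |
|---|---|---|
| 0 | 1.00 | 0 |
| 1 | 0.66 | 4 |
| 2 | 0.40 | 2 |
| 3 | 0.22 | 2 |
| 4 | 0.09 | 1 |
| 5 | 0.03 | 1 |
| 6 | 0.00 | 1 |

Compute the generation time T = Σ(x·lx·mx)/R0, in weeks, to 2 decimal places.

lx·mx: 0, 2.64, 0.8, 0.44, 0.09, 0.03, 0 → R0 = 4
x·lx·mx: 0, 2.64, 1.6, 1.32, 0.36, 0.15, 0 → Σ = 6.07
T = 6.07 / 4 = 1.5175 → 1.52

1.52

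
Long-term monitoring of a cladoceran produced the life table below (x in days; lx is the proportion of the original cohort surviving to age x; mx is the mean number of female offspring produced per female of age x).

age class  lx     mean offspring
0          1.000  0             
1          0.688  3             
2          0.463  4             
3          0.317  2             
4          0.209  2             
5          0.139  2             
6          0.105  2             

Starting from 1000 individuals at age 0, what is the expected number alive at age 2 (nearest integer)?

Expected survivors = N0 · l_2 = 1000 × 0.463 = 463 → 463

463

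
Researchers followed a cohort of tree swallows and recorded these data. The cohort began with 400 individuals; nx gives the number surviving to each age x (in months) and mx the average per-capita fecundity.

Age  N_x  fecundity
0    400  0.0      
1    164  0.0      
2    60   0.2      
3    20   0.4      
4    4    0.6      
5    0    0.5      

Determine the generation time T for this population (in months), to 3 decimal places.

2.571

lx = nx/n0 = nx/400: 1, 0.41, 0.15, 0.05, 0.01, 0
lx·mx: 0, 0, 0.03, 0.02, 0.006, 0 → R0 = 0.056
x·lx·mx: 0, 0, 0.06, 0.06, 0.024, 0 → Σ = 0.144
T = 0.144 / 0.056 = 2.571429… → 2.571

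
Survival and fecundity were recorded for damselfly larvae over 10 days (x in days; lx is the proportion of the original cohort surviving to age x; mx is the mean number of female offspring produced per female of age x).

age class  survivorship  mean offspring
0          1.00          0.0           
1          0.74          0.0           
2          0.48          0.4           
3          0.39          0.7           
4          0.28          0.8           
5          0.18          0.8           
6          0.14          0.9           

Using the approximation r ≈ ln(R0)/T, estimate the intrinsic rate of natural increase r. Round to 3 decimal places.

-0.011

R0 = Σ lx·mx = 0 + 0 + 0.192 + 0.273 + 0.224 + 0.144 + 0.126 = 0.959
Σ x·lx·mx = 3.575; T = 3.575/0.959 = 3.72784…
r ≈ ln(R0)/T = ln(0.959)/3.72784… = -0.01123… → -0.011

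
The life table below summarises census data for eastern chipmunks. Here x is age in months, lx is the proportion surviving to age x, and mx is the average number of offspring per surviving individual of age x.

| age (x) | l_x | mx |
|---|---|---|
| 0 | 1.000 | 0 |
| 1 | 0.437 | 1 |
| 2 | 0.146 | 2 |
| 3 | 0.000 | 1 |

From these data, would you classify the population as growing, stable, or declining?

declining

R0 = Σ lx·mx = 0 + 0.437 + 0.292 + 0 = 0.729
R0 < 1, so the population is declining.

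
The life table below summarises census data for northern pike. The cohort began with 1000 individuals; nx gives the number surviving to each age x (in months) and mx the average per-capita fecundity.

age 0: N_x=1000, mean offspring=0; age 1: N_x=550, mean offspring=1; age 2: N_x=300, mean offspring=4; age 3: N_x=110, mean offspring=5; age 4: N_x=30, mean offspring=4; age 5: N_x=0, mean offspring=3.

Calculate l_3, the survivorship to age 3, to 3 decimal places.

l_3 = n_3/n_0 = 110/1000 = 0.11 → 0.110

0.110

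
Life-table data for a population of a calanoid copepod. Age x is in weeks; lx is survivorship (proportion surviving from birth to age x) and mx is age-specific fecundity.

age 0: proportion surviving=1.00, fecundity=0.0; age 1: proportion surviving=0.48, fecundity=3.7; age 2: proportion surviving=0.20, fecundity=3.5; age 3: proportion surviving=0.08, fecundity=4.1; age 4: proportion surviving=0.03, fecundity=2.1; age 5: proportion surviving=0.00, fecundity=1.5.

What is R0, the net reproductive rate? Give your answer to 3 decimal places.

2.867

lx·mx by age: 0, 1.776, 0.7, 0.328, 0.063, 0
R0 = Σ lx·mx = 2.867 → 2.867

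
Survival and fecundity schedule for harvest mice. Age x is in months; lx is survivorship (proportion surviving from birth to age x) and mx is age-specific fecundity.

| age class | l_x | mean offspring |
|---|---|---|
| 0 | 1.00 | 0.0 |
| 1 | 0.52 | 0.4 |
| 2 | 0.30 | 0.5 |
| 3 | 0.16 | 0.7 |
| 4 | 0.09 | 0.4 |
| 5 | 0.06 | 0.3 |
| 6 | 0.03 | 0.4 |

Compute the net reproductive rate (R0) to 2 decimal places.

lx·mx by age: 0, 0.208, 0.15, 0.112, 0.036, 0.018, 0.012
R0 = Σ lx·mx = 0.536 → 0.54

0.54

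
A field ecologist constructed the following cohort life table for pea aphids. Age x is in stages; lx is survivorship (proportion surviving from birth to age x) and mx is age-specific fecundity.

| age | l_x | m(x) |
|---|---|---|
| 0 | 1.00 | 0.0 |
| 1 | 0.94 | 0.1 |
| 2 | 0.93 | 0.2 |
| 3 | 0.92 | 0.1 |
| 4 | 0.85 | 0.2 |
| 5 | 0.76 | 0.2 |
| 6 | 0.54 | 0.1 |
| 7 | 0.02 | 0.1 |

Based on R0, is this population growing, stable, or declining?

R0 = Σ lx·mx = 0 + 0.094 + 0.186 + 0.092 + 0.17 + 0.152 + 0.054 + 0.002 = 0.75
R0 < 1, so the population is declining.

declining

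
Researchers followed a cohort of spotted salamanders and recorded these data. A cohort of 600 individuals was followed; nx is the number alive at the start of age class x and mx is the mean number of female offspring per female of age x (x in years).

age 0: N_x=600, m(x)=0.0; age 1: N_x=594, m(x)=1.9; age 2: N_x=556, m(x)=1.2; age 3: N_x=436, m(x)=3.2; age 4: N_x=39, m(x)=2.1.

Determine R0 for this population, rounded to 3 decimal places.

lx = nx/n0 = nx/600: 1, 0.99, 0.92667…, 0.72667…, 0.065
lx·mx by age: 0, 1.881, 1.112…, 2.325333…, 0.1365
R0 = Σ lx·mx = 5.454833… → 5.455

5.455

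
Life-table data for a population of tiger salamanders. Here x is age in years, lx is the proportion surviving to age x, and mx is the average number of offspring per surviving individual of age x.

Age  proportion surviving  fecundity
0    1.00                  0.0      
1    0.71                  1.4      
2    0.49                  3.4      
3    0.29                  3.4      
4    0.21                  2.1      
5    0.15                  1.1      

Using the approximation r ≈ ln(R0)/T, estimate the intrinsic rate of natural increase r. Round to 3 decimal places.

R0 = Σ lx·mx = 0 + 0.994 + 1.666 + 0.986 + 0.441 + 0.165 = 4.252
Σ x·lx·mx = 9.873; T = 9.873/4.252 = 2.32197…
r ≈ ln(R0)/T = ln(4.252)/2.32197… = 0.62335… → 0.623

0.623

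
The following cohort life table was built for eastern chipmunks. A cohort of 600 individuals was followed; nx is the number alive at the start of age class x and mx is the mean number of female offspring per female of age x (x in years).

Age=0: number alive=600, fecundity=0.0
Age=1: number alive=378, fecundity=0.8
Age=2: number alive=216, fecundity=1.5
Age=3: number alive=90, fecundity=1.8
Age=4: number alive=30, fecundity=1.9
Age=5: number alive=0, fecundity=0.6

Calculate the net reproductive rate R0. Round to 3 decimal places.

1.409

lx = nx/n0 = nx/600: 1, 0.63, 0.36, 0.15, 0.05, 0
lx·mx by age: 0, 0.504, 0.54, 0.27, 0.095, 0
R0 = Σ lx·mx = 1.409 → 1.409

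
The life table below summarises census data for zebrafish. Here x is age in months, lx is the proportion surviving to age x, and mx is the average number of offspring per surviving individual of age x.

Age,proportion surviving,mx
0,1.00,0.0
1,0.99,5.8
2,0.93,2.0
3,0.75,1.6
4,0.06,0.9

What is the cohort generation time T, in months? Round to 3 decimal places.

lx·mx: 0, 5.742, 1.86, 1.2, 0.054 → R0 = 8.856
x·lx·mx: 0, 5.742, 3.72, 3.6, 0.216 → Σ = 13.278
T = 13.278 / 8.856 = 1.499322… → 1.499

1.499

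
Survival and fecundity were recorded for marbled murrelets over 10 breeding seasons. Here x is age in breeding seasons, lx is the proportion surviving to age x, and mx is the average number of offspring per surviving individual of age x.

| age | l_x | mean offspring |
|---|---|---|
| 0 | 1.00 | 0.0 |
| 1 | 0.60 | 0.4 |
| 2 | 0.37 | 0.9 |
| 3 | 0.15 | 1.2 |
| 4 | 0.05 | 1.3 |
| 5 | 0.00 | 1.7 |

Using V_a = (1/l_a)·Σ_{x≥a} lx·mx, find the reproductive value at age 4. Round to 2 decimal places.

lx·mx for x ≥ 4: 0.065, 0 → sum = 0.065
V_4 = 0.065 / l_4 = 0.065 / 0.05 = 1.3 → 1.30

1.30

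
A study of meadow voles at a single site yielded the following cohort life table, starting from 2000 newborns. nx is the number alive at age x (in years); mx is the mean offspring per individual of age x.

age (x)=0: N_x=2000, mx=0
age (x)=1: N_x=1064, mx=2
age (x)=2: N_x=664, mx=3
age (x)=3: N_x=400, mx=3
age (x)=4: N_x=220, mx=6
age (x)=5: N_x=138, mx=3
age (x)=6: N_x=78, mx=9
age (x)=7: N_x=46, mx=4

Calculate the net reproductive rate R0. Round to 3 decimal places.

3.970

lx = nx/n0 = nx/2000: 1, 0.532, 0.332, 0.2, 0.11, 0.069, 0.039, 0.023
lx·mx by age: 0, 1.064, 0.996, 0.6, 0.66, 0.207, 0.351, 0.092
R0 = Σ lx·mx = 3.97 → 3.970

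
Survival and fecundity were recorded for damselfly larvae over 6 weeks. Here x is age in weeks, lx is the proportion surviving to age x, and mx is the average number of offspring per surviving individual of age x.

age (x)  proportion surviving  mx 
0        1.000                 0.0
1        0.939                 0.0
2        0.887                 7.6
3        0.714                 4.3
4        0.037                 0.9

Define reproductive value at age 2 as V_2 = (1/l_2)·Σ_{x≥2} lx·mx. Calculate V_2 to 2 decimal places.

lx·mx for x ≥ 2: 6.7412, 3.0702, 0.0333 → sum = 9.8447
V_2 = 9.8447 / l_2 = 9.8447 / 0.887 = 11.098873… → 11.10

11.10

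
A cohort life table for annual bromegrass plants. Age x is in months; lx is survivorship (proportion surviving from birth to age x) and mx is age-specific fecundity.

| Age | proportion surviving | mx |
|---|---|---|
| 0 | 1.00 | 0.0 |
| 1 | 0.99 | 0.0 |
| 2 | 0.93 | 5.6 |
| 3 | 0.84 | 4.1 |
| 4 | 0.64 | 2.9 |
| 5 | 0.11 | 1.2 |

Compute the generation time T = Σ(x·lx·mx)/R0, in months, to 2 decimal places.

lx·mx: 0, 0, 5.208, 3.444, 1.856, 0.132 → R0 = 10.64
x·lx·mx: 0, 0, 10.416, 10.332, 7.424, 0.66 → Σ = 28.832
T = 28.832 / 10.64 = 2.709774… → 2.71

2.71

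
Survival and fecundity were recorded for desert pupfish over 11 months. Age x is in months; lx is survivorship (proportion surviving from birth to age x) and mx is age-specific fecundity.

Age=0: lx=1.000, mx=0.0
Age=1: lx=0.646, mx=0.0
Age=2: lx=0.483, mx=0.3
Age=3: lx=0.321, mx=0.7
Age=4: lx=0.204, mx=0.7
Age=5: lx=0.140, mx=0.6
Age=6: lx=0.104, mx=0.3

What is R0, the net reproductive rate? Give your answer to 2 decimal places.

lx·mx by age: 0, 0, 0.1449, 0.2247, 0.1428, 0.084, 0.0312
R0 = Σ lx·mx = 0.6276 → 0.63

0.63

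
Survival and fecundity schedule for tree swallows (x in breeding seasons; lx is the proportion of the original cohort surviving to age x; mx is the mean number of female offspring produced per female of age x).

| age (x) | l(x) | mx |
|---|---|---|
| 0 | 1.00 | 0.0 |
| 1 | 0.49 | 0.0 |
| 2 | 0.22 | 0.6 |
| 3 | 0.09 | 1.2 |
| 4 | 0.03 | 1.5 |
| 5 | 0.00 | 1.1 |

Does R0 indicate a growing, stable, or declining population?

R0 = Σ lx·mx = 0 + 0 + 0.132 + 0.108 + 0.045 + 0 = 0.285
R0 < 1, so the population is declining.

declining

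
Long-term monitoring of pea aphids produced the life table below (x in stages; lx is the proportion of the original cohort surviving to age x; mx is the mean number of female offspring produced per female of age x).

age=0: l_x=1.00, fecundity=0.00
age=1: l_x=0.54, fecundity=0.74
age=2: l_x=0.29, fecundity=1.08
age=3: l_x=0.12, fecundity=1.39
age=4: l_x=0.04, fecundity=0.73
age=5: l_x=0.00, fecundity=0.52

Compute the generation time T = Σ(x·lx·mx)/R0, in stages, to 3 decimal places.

1.808

lx·mx: 0, 0.3996, 0.3132, 0.1668, 0.0292, 0 → R0 = 0.9088
x·lx·mx: 0, 0.3996, 0.6264, 0.5004, 0.1168, 0 → Σ = 1.6432
T = 1.6432 / 0.9088 = 1.808099… → 1.808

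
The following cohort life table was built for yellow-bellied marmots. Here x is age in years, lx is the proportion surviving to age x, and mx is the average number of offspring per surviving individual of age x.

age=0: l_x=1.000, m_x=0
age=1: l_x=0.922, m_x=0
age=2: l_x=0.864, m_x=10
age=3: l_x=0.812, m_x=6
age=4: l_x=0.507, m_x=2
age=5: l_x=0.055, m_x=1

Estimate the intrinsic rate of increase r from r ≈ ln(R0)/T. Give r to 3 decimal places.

R0 = Σ lx·mx = 0 + 0 + 8.64 + 4.872 + 1.014 + 0.055 = 14.581
Σ x·lx·mx = 36.227; T = 36.227/14.581 = 2.48453…
r ≈ ln(R0)/T = ln(14.581)/2.48453… = 1.07856… → 1.079

1.079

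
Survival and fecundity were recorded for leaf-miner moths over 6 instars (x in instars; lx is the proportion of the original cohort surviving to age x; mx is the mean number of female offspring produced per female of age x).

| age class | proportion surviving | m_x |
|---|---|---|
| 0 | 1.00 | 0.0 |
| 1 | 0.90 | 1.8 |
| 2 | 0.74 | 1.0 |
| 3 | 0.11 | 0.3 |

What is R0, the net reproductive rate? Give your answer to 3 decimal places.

2.393

lx·mx by age: 0, 1.62, 0.74, 0.033
R0 = Σ lx·mx = 2.393 → 2.393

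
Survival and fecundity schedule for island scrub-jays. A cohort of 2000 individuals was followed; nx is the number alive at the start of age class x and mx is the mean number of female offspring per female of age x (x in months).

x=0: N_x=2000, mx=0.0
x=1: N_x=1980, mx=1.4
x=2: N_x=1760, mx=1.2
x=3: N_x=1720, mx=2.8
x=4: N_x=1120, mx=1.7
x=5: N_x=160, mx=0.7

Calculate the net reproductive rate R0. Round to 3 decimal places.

lx = nx/n0 = nx/2000: 1, 0.99, 0.88, 0.86, 0.56, 0.08
lx·mx by age: 0, 1.386, 1.056, 2.408, 0.952, 0.056
R0 = Σ lx·mx = 5.858 → 5.858

5.858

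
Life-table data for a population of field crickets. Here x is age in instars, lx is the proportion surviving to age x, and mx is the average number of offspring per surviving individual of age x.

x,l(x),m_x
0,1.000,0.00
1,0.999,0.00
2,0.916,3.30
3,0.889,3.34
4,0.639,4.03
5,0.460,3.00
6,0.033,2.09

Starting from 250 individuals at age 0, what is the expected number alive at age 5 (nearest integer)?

115

Expected survivors = N0 · l_5 = 250 × 0.460 = 115 → 115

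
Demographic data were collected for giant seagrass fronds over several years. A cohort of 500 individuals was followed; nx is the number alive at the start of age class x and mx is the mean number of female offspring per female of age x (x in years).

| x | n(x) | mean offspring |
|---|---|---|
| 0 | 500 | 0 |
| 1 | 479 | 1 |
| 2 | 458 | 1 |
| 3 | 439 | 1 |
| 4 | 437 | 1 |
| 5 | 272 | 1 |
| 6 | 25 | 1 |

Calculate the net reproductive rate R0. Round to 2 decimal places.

4.22

lx = nx/n0 = nx/500: 1, 0.958, 0.916, 0.878, 0.874, 0.544, 0.05
lx·mx by age: 0, 0.958, 0.916, 0.878, 0.874, 0.544, 0.05
R0 = Σ lx·mx = 4.22 → 4.22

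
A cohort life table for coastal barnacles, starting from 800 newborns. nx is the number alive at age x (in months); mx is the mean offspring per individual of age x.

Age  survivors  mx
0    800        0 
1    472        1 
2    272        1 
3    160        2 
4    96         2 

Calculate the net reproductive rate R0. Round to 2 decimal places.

1.57

lx = nx/n0 = nx/800: 1, 0.59, 0.34, 0.2, 0.12
lx·mx by age: 0, 0.59, 0.34, 0.4, 0.24
R0 = Σ lx·mx = 1.57 → 1.57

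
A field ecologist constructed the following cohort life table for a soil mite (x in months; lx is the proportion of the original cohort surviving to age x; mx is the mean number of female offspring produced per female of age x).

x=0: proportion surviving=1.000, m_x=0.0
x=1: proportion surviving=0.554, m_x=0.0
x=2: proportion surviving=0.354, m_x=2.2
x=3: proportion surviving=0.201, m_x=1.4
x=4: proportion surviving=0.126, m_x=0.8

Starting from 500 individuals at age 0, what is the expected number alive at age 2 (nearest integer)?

Expected survivors = N0 · l_2 = 500 × 0.354 = 177 → 177

177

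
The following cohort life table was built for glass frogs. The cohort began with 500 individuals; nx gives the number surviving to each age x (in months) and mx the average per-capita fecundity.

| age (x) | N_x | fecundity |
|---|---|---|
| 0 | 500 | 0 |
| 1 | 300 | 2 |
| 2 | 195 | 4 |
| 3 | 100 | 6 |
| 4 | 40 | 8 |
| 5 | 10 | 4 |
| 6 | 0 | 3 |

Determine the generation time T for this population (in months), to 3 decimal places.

2.325

lx = nx/n0 = nx/500: 1, 0.6, 0.39, 0.2, 0.08, 0.02, 0
lx·mx: 0, 1.2, 1.56, 1.2, 0.64, 0.08, 0 → R0 = 4.68
x·lx·mx: 0, 1.2, 3.12, 3.6, 2.56, 0.4, 0 → Σ = 10.88
T = 10.88 / 4.68 = 2.324786… → 2.325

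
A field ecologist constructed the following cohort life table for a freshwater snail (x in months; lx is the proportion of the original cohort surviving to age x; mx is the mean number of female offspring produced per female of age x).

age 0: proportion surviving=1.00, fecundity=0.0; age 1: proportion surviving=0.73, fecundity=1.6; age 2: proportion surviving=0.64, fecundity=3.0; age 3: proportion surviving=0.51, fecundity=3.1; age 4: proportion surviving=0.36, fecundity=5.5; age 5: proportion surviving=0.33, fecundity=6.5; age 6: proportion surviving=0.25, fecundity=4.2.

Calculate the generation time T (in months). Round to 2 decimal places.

3.52

lx·mx: 0, 1.168, 1.92, 1.581, 1.98, 2.145, 1.05 → R0 = 9.844
x·lx·mx: 0, 1.168, 3.84, 4.743, 7.92, 10.725, 6.3 → Σ = 34.696
T = 34.696 / 9.844 = 3.524584… → 3.52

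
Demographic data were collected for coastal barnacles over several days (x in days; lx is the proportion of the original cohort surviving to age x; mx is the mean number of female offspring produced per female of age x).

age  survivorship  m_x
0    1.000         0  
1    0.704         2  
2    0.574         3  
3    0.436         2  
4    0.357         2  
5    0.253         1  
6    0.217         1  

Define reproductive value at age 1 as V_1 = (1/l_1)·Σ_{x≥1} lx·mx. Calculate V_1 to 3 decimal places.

lx·mx for x ≥ 1: 1.408, 1.722, 0.872, 0.714, 0.253, 0.217 → sum = 5.186
V_1 = 5.186 / l_1 = 5.186 / 0.704 = 7.366477… → 7.366

7.366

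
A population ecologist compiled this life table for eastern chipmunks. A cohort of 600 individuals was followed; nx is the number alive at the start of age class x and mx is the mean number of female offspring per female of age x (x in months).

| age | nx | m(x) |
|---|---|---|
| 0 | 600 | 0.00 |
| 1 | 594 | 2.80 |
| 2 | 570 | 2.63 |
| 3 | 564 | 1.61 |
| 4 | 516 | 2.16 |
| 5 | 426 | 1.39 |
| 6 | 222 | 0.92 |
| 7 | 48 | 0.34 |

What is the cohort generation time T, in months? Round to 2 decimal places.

2.69

lx = nx/n0 = nx/600: 1, 0.99, 0.95, 0.94, 0.86, 0.71, 0.37, 0.08
lx·mx: 0, 2.772, 2.4985, 1.5134, 1.8576, 0.9869, 0.3404, 0.0272 → R0 = 9.996
x·lx·mx: 0, 2.772, 4.997, 4.5402, 7.4304, 4.9345, 2.0424, 0.1904 → Σ = 26.9069
T = 26.9069 / 9.996 = 2.691767… → 2.69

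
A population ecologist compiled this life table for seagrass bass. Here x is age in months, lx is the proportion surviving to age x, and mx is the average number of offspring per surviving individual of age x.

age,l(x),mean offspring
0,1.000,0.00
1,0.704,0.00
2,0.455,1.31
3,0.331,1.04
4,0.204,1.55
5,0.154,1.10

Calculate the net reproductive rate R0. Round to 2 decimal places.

1.43

lx·mx by age: 0, 0, 0.59605, 0.34424, 0.3162, 0.1694
R0 = Σ lx·mx = 1.42589 → 1.43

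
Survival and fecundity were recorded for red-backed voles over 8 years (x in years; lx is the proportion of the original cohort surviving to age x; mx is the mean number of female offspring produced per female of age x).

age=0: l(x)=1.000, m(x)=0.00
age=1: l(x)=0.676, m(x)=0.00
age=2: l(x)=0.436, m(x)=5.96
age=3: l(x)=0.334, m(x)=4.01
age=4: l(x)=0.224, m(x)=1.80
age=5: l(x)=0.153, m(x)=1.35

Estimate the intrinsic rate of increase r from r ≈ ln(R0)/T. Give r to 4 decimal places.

R0 = Σ lx·mx = 0 + 0 + 2.59856 + 1.33934 + 0.4032 + 0.20655 = 4.54765
Σ x·lx·mx = 11.86069; T = 11.86069/4.54765 = 2.60809…
r ≈ ln(R0)/T = ln(4.54765)/2.60809… = 0.580735… → 0.5807

0.5807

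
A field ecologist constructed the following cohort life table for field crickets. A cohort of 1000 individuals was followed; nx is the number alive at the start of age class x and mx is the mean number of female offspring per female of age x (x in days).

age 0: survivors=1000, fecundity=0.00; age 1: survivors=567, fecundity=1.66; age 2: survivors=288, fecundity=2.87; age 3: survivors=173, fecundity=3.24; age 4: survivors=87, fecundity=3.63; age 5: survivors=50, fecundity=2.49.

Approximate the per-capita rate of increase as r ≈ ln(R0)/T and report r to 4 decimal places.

lx = nx/n0 = nx/1000: 1, 0.567, 0.288, 0.173, 0.087, 0.05
R0 = Σ lx·mx = 0 + 0.94122 + 0.82656 + 0.56052 + 0.31581 + 0.1245 = 2.76861
Σ x·lx·mx = 6.16164; T = 6.16164/2.76861 = 2.22554…
r ≈ ln(R0)/T = ln(2.76861)/2.22554… = 0.457573… → 0.4576

0.4576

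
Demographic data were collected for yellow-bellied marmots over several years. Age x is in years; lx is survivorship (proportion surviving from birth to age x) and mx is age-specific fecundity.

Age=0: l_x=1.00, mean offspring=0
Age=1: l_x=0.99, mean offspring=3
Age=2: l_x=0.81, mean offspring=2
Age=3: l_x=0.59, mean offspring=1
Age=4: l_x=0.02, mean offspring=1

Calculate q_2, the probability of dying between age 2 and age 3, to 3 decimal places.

q_2 = (l_2 − l_3) / l_2 = (0.81 − 0.59) / 0.81
     = 0.22 / 0.81 = 0.271605… → 0.272

0.272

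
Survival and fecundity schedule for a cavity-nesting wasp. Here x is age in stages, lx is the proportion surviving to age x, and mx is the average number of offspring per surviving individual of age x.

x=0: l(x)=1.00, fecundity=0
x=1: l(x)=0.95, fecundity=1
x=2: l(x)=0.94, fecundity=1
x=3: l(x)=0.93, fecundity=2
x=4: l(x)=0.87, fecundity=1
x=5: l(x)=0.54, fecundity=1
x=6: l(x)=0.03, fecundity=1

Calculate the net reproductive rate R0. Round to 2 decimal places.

5.19

lx·mx by age: 0, 0.95, 0.94, 1.86, 0.87, 0.54, 0.03
R0 = Σ lx·mx = 5.19 → 5.19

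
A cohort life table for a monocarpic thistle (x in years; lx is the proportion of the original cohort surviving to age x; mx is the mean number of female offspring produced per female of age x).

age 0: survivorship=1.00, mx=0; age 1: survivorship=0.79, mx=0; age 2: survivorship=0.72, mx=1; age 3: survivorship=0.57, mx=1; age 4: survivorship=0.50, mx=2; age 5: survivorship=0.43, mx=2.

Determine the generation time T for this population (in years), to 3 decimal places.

3.635

lx·mx: 0, 0, 0.72, 0.57, 1, 0.86 → R0 = 3.15
x·lx·mx: 0, 0, 1.44, 1.71, 4, 4.3 → Σ = 11.45
T = 11.45 / 3.15 = 3.634921… → 3.635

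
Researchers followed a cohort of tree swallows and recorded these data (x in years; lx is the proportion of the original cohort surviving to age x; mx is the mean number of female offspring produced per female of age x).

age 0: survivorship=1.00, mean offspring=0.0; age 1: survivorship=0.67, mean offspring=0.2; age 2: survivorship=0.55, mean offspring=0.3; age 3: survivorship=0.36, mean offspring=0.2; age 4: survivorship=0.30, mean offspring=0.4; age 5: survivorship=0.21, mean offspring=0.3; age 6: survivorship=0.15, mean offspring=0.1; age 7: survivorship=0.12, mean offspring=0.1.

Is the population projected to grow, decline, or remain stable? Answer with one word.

declining

R0 = Σ lx·mx = 0 + 0.134 + 0.165 + 0.072 + 0.12 + 0.063 + 0.015 + 0.012 = 0.581
R0 < 1, so the population is declining.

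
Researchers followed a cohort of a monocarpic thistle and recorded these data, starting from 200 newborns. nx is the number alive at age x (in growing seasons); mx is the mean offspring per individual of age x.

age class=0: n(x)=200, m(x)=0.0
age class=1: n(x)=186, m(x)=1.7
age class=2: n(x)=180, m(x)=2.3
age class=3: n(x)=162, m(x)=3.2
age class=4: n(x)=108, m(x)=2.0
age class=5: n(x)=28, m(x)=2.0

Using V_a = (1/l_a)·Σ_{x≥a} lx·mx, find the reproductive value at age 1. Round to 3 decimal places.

lx = nx/n0 = nx/200: 1, 0.93, 0.9, 0.81, 0.54, 0.14
lx·mx for x ≥ 1: 1.581, 2.07, 2.592, 1.08, 0.28 → sum = 7.603
V_1 = 7.603 / l_1 = 7.603 / 0.93 = 8.175269… → 8.175

8.175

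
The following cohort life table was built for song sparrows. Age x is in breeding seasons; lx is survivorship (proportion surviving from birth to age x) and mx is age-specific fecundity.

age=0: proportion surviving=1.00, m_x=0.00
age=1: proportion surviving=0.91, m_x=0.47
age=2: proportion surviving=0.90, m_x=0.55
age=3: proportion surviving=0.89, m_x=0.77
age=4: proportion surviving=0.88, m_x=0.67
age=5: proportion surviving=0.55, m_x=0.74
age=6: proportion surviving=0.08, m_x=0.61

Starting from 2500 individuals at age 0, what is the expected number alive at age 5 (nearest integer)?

Expected survivors = N0 · l_5 = 2500 × 0.55 = 1375 → 1375

1375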